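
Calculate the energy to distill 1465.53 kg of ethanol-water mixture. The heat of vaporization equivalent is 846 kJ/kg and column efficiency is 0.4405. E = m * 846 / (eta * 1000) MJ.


E = m * 846 / (eta * 1000)
= 1465.53 * 846 / (0.4405 * 1000)
= 2814.6161 MJ

2814.6161 MJ


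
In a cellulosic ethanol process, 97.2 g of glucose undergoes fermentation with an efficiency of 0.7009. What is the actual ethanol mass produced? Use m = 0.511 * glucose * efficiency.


Actual ethanol: m = 0.511 * 97.2 * 0.7009
m = 34.8131 g

34.8131 g


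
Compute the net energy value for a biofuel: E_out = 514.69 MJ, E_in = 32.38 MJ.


NEV = E_out - E_in
= 514.69 - 32.38
= 482.3100 MJ

482.3100 MJ


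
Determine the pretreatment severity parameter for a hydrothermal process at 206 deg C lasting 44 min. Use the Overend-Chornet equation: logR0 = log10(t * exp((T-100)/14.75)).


logR0 = log10(t * exp((T - 100) / 14.75))
= log10(44 * exp((206 - 100) / 14.75))
= 4.7645

4.7645


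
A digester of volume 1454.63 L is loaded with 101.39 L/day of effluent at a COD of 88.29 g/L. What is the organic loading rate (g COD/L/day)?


OLR = Q * S / V
= 101.39 * 88.29 / 1454.63
= 6.1540 g/L/day

6.1540 g/L/day


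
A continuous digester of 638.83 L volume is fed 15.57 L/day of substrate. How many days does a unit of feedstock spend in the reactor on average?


HRT = V / Q
= 638.83 / 15.57
= 41.0295 days

41.0295 days


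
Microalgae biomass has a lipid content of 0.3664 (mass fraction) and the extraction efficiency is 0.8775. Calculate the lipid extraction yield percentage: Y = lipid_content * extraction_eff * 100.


Y = lipid_content * extraction_eff * 100
= 0.3664 * 0.8775 * 100
= 32.1516%

32.1516%


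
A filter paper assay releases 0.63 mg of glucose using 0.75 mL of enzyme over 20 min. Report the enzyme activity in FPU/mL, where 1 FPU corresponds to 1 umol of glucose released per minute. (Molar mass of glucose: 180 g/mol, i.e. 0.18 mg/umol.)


Activity = glucose_mg / (0.18 mg/umol * V_mL * t_min)
= 0.63 / (0.18 * 0.75 * 20)
= 0.2333 FPU/mL

0.2333 FPU/mL


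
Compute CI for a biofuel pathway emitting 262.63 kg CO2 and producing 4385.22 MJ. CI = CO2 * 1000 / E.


CI = CO2 * 1000 / E
= 262.63 * 1000 / 4385.22
= 59.8898 g CO2/MJ

59.8898 g CO2/MJ


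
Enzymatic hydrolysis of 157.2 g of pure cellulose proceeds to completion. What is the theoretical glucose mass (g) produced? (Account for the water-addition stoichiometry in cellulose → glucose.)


glucose = cellulose * 180/162
= 157.2 * 180/162
= 174.6667 g

174.6667 g


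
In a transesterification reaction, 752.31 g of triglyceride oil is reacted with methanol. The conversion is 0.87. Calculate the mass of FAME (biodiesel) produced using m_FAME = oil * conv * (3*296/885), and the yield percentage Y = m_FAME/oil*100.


m_FAME = oil * conv * (3 * 296 / 885) = oil * conv * (888/885)
= 752.31 * 0.87 * 888 / 885
= 656.7284 g
Y = m_FAME / oil * 100 = conv * (888/885) * 100
= 0.87 * 888 / 885 * 100
= 87.29%

656.7284 g FAME; Y = 87.29%


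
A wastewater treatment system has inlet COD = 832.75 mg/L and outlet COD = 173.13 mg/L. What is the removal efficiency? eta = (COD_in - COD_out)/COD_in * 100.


eta = (COD_in - COD_out) / COD_in * 100
= (832.75 - 173.13) / 832.75 * 100
= 79.2098%

79.2098%


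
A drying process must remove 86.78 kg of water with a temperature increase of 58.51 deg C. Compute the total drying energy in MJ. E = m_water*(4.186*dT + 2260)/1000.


E = m_water * (4.186 * dT + 2260) / 1000
= 86.78 * (4.186 * 58.51 + 2260) / 1000
= 217.3772 MJ

217.3772 MJ


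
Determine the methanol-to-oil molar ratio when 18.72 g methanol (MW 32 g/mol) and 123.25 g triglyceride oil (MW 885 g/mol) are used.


Molar ratio = n_MeOH / n_oil = (MeOH/32) / (oil/885) = (MeOH * 885) / (32 * oil)
= (18.72 * 885) / (32 * 123.25)
= 4.2006

4.2006


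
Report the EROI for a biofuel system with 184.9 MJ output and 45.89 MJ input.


EROI = E_out / E_in
= 184.9 / 45.89
= 4.0292

4.0292


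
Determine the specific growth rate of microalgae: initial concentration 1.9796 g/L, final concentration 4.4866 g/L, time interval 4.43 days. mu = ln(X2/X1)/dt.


mu = ln(X2/X1) / dt
= ln(4.4866/1.9796) / 4.43
= 0.1847 per day

0.1847 per day


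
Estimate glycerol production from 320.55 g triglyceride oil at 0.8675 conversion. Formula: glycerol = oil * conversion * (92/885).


glycerol = oil * conv * (92/885)
= 320.55 * 0.8675 * 92 / 885
= 28.9075 g

28.9075 g


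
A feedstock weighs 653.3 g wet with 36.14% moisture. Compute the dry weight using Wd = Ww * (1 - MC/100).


Wd = Ww * (1 - MC/100)
= 653.3 * (1 - 36.14/100)
= 417.1974 g

417.1974 g


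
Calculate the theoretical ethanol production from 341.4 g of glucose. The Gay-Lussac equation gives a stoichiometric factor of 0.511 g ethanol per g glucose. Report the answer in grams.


Theoretical ethanol yield: m_EtOH = 0.511 * m_glucose
m_EtOH = 0.511 * 341.4 = 174.4554 g

174.4554 g


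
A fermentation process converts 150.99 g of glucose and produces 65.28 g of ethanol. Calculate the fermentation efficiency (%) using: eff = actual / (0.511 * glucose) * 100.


Fermentation efficiency = (actual / (0.511 * glucose)) * 100
= (65.28 / (0.511 * 150.99)) * 100
= 84.6079%

84.6079%


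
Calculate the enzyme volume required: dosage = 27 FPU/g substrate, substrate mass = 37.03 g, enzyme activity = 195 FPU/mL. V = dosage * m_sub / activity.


V = dosage * m_sub / activity
V = 27 * 37.03 / 195
V = 5.1272 mL

5.1272 mL


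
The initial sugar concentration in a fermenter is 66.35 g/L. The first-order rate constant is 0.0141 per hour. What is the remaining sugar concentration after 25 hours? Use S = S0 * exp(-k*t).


S = S0 * exp(-k * t)
S = 66.35 * exp(-0.0141 * 25)
S = 46.6393 g/L

46.6393 g/L


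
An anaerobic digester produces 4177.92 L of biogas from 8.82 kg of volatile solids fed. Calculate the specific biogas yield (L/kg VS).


Y = V / VS
= 4177.92 / 8.82
= 473.6871 L/kg VS

473.6871 L/kg VS


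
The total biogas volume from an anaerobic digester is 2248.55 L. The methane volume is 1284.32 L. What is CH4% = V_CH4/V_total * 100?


CH4% = V_CH4 / V_total * 100
= 1284.32 / 2248.55 * 100
= 57.1177%

57.1177%


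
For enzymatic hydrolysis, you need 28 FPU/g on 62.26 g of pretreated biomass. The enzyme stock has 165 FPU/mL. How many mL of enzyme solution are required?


V = dosage * m_sub / activity
V = 28 * 62.26 / 165
V = 10.5653 mL

10.5653 mL


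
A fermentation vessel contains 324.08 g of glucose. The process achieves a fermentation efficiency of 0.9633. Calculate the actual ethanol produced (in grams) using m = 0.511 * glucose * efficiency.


Actual ethanol: m = 0.511 * 324.08 * 0.9633
m = 159.5272 g

159.5272 g


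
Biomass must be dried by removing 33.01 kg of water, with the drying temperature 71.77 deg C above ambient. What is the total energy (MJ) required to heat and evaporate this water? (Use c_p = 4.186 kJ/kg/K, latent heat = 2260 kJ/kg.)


E = m_water * (4.186 * dT + 2260) / 1000
= 33.01 * (4.186 * 71.77 + 2260) / 1000
= 84.5198 MJ

84.5198 MJ


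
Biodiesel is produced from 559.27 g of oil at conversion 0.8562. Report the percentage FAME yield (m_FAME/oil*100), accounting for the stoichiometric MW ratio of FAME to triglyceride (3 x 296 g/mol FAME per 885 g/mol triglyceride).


m_FAME = oil * conv * (3 * 296 / 885) = oil * conv * (888/885)
= 559.27 * 0.8562 * 888 / 885
= 480.4702 g
Y = m_FAME / oil * 100 = conv * (888/885) * 100
= 0.8562 * 888 / 885 * 100
= 85.91%

85.91%


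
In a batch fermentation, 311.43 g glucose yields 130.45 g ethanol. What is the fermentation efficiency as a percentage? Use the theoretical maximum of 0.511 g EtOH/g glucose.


Fermentation efficiency = (actual / (0.511 * glucose)) * 100
= (130.45 / (0.511 * 311.43)) * 100
= 81.9715%

81.9715%


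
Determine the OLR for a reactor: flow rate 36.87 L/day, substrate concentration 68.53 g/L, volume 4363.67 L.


OLR = Q * S / V
= 36.87 * 68.53 / 4363.67
= 0.5790 g/L/day

0.5790 g/L/day


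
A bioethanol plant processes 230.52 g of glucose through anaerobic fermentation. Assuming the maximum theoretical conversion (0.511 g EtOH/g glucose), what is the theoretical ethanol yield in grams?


Theoretical ethanol yield: m_EtOH = 0.511 * m_glucose
m_EtOH = 0.511 * 230.52 = 117.7957 g

117.7957 g


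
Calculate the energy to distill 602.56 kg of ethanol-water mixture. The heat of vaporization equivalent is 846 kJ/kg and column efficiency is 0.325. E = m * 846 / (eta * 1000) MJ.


E = m * 846 / (eta * 1000)
= 602.56 * 846 / (0.325 * 1000)
= 1568.5100 MJ

1568.5100 MJ


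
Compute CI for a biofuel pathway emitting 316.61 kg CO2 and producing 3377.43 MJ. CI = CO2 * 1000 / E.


CI = CO2 * 1000 / E
= 316.61 * 1000 / 3377.43
= 93.7429 g CO2/MJ

93.7429 g CO2/MJ


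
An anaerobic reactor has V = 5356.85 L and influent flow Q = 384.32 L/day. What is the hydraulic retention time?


HRT = V / Q
= 5356.85 / 384.32
= 13.9385 days

13.9385 days


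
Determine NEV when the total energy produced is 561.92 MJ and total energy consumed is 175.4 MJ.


NEV = E_out - E_in
= 561.92 - 175.4
= 386.5200 MJ

386.5200 MJ


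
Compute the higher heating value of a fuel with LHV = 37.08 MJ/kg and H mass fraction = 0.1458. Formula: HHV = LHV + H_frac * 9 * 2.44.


HHV = LHV + H_frac * 9 * 2.44
= 37.08 + 0.1458 * 9 * 2.44
= 40.2818 MJ/kg

40.2818 MJ/kg


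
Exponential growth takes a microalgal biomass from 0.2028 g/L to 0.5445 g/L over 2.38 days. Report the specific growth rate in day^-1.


mu = ln(X2/X1) / dt
= ln(0.5445/0.2028) / 2.38
= 0.4150 per day

0.4150 per day


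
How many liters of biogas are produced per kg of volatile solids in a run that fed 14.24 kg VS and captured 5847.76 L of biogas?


Y = V / VS
= 5847.76 / 14.24
= 410.6573 L/kg VS

410.6573 L/kg VS


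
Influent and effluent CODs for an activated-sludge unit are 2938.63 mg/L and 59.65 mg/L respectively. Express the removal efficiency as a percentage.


eta = (COD_in - COD_out) / COD_in * 100
= (2938.63 - 59.65) / 2938.63 * 100
= 97.9701%

97.9701%


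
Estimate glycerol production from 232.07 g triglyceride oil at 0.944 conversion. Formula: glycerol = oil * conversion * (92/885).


glycerol = oil * conv * (92/885)
= 232.07 * 0.944 * 92 / 885
= 22.7738 g

22.7738 g


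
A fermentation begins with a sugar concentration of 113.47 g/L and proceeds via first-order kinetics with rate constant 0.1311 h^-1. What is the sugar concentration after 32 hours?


S = S0 * exp(-k * t)
S = 113.47 * exp(-0.1311 * 32)
S = 1.7097 g/L

1.7097 g/L


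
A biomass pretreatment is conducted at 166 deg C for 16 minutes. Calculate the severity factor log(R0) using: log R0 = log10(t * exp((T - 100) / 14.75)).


logR0 = log10(t * exp((T - 100) / 14.75))
= log10(16 * exp((166 - 100) / 14.75))
= 3.1474

3.1474


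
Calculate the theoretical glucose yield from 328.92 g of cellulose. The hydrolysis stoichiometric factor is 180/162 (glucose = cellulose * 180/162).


glucose = cellulose * 180/162
= 328.92 * 180/162
= 365.4667 g

365.4667 g


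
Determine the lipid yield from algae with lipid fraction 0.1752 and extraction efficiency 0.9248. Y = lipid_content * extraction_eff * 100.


Y = lipid_content * extraction_eff * 100
= 0.1752 * 0.9248 * 100
= 16.2025%

16.2025%


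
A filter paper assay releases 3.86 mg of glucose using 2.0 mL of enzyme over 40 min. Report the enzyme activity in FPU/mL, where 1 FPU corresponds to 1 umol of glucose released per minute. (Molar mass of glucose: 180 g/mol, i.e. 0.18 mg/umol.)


Activity = glucose_mg / (0.18 mg/umol * V_mL * t_min)
= 3.86 / (0.18 * 2.0 * 40)
= 0.2681 FPU/mL

0.2681 FPU/mL


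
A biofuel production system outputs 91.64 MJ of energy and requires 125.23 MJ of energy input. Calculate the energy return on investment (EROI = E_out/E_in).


EROI = E_out / E_in
= 91.64 / 125.23
= 0.7318

0.7318


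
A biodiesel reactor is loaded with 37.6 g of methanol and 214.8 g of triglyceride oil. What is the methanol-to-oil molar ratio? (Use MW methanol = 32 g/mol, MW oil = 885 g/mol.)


Molar ratio = n_MeOH / n_oil = (MeOH/32) / (oil/885) = (MeOH * 885) / (32 * oil)
= (37.6 * 885) / (32 * 214.8)
= 4.8411

4.8411


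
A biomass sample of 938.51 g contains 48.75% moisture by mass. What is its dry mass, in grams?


Wd = Ww * (1 - MC/100)
= 938.51 * (1 - 48.75/100)
= 480.9864 g

480.9864 g


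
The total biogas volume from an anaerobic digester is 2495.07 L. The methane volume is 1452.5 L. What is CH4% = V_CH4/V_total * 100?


CH4% = V_CH4 / V_total * 100
= 1452.5 / 2495.07 * 100
= 58.2148%

58.2148%


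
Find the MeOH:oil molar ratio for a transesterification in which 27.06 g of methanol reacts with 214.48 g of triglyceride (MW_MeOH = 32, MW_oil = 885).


Molar ratio = n_MeOH / n_oil = (MeOH/32) / (oil/885) = (MeOH * 885) / (32 * oil)
= (27.06 * 885) / (32 * 214.48)
= 3.4893

3.4893


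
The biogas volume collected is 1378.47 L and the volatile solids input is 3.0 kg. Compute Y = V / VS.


Y = V / VS
= 1378.47 / 3.0
= 459.4900 L/kg VS

459.4900 L/kg VS


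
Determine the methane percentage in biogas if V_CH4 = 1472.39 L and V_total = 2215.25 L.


CH4% = V_CH4 / V_total * 100
= 1472.39 / 2215.25 * 100
= 66.4661%

66.4661%


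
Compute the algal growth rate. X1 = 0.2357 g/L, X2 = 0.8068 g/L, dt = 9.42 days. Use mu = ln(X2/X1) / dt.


mu = ln(X2/X1) / dt
= ln(0.8068/0.2357) / 9.42
= 0.1306 per day

0.1306 per day


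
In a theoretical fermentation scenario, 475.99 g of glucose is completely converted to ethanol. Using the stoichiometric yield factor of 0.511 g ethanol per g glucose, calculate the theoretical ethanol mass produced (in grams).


Theoretical ethanol yield: m_EtOH = 0.511 * m_glucose
m_EtOH = 0.511 * 475.99 = 243.2309 g

243.2309 g


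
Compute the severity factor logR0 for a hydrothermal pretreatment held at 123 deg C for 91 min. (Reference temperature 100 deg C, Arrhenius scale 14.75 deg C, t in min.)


logR0 = log10(t * exp((T - 100) / 14.75))
= log10(91 * exp((123 - 100) / 14.75))
= 2.6362

2.6362


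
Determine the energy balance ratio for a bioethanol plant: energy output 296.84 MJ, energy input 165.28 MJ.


EROI = E_out / E_in
= 296.84 / 165.28
= 1.7960

1.7960


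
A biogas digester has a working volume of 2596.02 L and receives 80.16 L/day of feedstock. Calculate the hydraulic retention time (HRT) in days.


HRT = V / Q
= 2596.02 / 80.16
= 32.3855 days

32.3855 days


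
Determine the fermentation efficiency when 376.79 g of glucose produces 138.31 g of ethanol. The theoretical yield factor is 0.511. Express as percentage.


Fermentation efficiency = (actual / (0.511 * glucose)) * 100
= (138.31 / (0.511 * 376.79)) * 100
= 71.8345%

71.8345%


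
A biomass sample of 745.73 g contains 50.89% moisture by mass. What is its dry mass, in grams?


Wd = Ww * (1 - MC/100)
= 745.73 * (1 - 50.89/100)
= 366.2280 g

366.2280 g


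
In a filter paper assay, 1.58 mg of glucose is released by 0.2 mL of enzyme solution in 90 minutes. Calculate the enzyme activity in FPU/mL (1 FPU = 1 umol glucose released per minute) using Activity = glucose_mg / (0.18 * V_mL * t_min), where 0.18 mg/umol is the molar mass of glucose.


Activity = glucose_mg / (0.18 mg/umol * V_mL * t_min)
= 1.58 / (0.18 * 0.2 * 90)
= 0.4877 FPU/mL

0.4877 FPU/mL


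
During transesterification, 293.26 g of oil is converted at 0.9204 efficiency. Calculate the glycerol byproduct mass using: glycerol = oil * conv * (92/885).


glycerol = oil * conv * (92/885)
= 293.26 * 0.9204 * 92 / 885
= 28.0591 g

28.0591 g


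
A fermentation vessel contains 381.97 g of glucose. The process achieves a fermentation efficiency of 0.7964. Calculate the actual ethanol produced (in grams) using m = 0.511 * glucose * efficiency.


Actual ethanol: m = 0.511 * 381.97 * 0.7964
m = 155.4467 g

155.4467 g


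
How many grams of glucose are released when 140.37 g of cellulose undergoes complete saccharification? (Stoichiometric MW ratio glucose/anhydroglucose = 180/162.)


glucose = cellulose * 180/162
= 140.37 * 180/162
= 155.9667 g

155.9667 g


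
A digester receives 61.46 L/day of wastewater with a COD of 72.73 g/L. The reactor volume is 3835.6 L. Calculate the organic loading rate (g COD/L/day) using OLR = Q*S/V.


OLR = Q * S / V
= 61.46 * 72.73 / 3835.6
= 1.1654 g/L/day

1.1654 g/L/day


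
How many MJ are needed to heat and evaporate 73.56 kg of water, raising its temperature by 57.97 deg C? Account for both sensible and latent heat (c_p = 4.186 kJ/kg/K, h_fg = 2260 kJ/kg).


E = m_water * (4.186 * dT + 2260) / 1000
= 73.56 * (4.186 * 57.97 + 2260) / 1000
= 184.0958 MJ

184.0958 MJ


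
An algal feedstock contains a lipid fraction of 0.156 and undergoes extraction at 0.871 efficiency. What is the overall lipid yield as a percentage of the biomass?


Y = lipid_content * extraction_eff * 100
= 0.156 * 0.871 * 100
= 13.5876%

13.5876%


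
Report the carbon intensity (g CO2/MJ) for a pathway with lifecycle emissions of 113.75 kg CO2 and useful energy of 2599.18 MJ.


CI = CO2 * 1000 / E
= 113.75 * 1000 / 2599.18
= 43.7638 g CO2/MJ

43.7638 g CO2/MJ


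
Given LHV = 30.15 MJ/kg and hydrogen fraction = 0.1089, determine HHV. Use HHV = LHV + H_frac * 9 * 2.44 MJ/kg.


HHV = LHV + H_frac * 9 * 2.44
= 30.15 + 0.1089 * 9 * 2.44
= 32.5414 MJ/kg

32.5414 MJ/kg


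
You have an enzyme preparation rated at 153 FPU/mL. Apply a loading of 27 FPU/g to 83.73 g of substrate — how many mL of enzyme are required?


V = dosage * m_sub / activity
V = 27 * 83.73 / 153
V = 14.7759 mL

14.7759 mL


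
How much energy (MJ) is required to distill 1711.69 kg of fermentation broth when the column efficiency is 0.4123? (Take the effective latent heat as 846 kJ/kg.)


E = m * 846 / (eta * 1000)
= 1711.69 * 846 / (0.4123 * 1000)
= 3512.2235 MJ

3512.2235 MJ


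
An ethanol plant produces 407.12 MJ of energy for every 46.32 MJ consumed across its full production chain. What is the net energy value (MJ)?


NEV = E_out - E_in
= 407.12 - 46.32
= 360.8000 MJ

360.8000 MJ


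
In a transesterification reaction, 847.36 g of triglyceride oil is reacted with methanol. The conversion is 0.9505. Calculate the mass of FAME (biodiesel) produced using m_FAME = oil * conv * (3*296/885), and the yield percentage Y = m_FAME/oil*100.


m_FAME = oil * conv * (3 * 296 / 885) = oil * conv * (888/885)
= 847.36 * 0.9505 * 888 / 885
= 808.1459 g
Y = m_FAME / oil * 100 = conv * (888/885) * 100
= 0.9505 * 888 / 885 * 100
= 95.37%

808.1459 g FAME; Y = 95.37%


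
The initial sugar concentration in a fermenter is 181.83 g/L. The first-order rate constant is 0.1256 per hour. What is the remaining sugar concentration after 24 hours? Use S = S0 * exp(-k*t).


S = S0 * exp(-k * t)
S = 181.83 * exp(-0.1256 * 24)
S = 8.9234 g/L

8.9234 g/L


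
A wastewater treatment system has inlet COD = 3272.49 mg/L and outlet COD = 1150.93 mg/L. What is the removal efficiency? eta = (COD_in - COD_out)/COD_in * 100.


eta = (COD_in - COD_out) / COD_in * 100
= (3272.49 - 1150.93) / 3272.49 * 100
= 64.8301%

64.8301%


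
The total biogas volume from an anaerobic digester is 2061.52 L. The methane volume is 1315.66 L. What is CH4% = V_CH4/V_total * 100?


CH4% = V_CH4 / V_total * 100
= 1315.66 / 2061.52 * 100
= 63.8199%

63.8199%


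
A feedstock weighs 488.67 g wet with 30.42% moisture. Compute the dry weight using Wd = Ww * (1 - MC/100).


Wd = Ww * (1 - MC/100)
= 488.67 * (1 - 30.42/100)
= 340.0166 g

340.0166 g


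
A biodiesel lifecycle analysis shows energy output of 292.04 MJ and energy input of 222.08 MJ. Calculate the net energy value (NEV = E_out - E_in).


NEV = E_out - E_in
= 292.04 - 222.08
= 69.9600 MJ

69.9600 MJ


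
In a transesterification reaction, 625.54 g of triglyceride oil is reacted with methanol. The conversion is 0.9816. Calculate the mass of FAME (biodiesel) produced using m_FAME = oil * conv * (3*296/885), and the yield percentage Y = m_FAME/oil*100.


m_FAME = oil * conv * (3 * 296 / 885) = oil * conv * (888/885)
= 625.54 * 0.9816 * 888 / 885
= 616.1115 g
Y = m_FAME / oil * 100 = conv * (888/885) * 100
= 0.9816 * 888 / 885 * 100
= 98.49%

616.1115 g FAME; Y = 98.49%


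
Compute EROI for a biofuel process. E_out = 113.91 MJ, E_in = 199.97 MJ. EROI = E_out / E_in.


EROI = E_out / E_in
= 113.91 / 199.97
= 0.5696

0.5696


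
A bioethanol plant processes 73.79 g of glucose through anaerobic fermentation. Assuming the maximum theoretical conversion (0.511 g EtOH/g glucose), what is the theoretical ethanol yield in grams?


Theoretical ethanol yield: m_EtOH = 0.511 * m_glucose
m_EtOH = 0.511 * 73.79 = 37.7067 g

37.7067 g


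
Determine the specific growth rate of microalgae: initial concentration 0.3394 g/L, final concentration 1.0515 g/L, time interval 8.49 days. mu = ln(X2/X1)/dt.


mu = ln(X2/X1) / dt
= ln(1.0515/0.3394) / 8.49
= 0.1332 per day

0.1332 per day


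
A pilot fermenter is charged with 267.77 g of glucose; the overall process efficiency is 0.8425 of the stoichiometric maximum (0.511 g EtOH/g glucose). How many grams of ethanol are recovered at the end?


Actual ethanol: m = 0.511 * 267.77 * 0.8425
m = 115.2797 g

115.2797 g


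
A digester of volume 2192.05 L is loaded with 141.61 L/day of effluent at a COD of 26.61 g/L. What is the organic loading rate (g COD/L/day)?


OLR = Q * S / V
= 141.61 * 26.61 / 2192.05
= 1.7190 g/L/day

1.7190 g/L/day


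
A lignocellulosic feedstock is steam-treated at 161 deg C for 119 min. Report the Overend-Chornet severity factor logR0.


logR0 = log10(t * exp((T - 100) / 14.75))
= log10(119 * exp((161 - 100) / 14.75))
= 3.8716

3.8716


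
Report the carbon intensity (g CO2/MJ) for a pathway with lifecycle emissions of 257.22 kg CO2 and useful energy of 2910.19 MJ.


CI = CO2 * 1000 / E
= 257.22 * 1000 / 2910.19
= 88.3860 g CO2/MJ

88.3860 g CO2/MJ


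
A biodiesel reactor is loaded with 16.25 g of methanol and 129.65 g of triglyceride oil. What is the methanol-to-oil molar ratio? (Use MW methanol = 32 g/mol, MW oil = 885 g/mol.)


Molar ratio = n_MeOH / n_oil = (MeOH/32) / (oil/885) = (MeOH * 885) / (32 * oil)
= (16.25 * 885) / (32 * 129.65)
= 3.4664

3.4664


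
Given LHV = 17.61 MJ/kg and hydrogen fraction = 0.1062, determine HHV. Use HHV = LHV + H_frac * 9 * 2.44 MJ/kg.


HHV = LHV + H_frac * 9 * 2.44
= 17.61 + 0.1062 * 9 * 2.44
= 19.9422 MJ/kg

19.9422 MJ/kg


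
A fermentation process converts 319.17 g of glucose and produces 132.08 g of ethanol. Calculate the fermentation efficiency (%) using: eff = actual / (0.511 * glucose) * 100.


Fermentation efficiency = (actual / (0.511 * glucose)) * 100
= (132.08 / (0.511 * 319.17)) * 100
= 80.9830%

80.9830%


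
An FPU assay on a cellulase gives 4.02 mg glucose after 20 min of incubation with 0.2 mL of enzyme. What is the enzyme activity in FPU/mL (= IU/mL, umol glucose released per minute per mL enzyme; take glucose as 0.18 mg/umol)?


Activity = glucose_mg / (0.18 mg/umol * V_mL * t_min)
= 4.02 / (0.18 * 0.2 * 20)
= 5.5833 FPU/mL

5.5833 FPU/mL


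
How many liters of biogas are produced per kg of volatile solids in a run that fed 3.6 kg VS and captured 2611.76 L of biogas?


Y = V / VS
= 2611.76 / 3.6
= 725.4889 L/kg VS

725.4889 L/kg VS


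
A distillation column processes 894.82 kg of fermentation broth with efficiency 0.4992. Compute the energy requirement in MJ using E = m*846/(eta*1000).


E = m * 846 / (eta * 1000)
= 894.82 * 846 / (0.4992 * 1000)
= 1516.4618 MJ

1516.4618 MJ


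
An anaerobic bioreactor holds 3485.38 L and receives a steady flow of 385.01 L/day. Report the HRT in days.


HRT = V / Q
= 3485.38 / 385.01
= 9.0527 days

9.0527 days


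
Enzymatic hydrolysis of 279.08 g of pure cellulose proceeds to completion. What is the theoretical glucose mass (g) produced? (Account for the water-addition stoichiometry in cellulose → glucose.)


glucose = cellulose * 180/162
= 279.08 * 180/162
= 310.0889 g

310.0889 g


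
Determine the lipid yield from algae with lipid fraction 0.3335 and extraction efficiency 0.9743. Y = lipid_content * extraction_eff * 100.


Y = lipid_content * extraction_eff * 100
= 0.3335 * 0.9743 * 100
= 32.4929%

32.4929%


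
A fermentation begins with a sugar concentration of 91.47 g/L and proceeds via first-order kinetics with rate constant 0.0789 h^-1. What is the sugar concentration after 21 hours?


S = S0 * exp(-k * t)
S = 91.47 * exp(-0.0789 * 21)
S = 17.4460 g/L

17.4460 g/L


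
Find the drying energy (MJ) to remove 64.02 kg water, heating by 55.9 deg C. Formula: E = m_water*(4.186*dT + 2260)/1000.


E = m_water * (4.186 * dT + 2260) / 1000
= 64.02 * (4.186 * 55.9 + 2260) / 1000
= 159.6657 MJ

159.6657 MJ


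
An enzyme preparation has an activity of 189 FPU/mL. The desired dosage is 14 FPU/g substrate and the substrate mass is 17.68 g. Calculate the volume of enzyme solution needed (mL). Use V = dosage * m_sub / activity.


V = dosage * m_sub / activity
V = 14 * 17.68 / 189
V = 1.3096 mL

1.3096 mL


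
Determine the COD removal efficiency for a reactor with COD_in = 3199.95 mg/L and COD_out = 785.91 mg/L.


eta = (COD_in - COD_out) / COD_in * 100
= (3199.95 - 785.91) / 3199.95 * 100
= 75.4399%

75.4399%


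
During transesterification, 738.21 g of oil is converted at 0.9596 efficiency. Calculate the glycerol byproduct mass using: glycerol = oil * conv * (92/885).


glycerol = oil * conv * (92/885)
= 738.21 * 0.9596 * 92 / 885
= 73.6402 g

73.6402 g


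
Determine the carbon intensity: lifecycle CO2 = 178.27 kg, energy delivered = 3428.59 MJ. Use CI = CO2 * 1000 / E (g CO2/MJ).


CI = CO2 * 1000 / E
= 178.27 * 1000 / 3428.59
= 51.9951 g CO2/MJ

51.9951 g CO2/MJ


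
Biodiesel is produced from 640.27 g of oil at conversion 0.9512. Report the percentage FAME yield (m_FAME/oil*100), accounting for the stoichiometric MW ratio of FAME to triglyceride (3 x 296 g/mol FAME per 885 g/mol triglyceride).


m_FAME = oil * conv * (3 * 296 / 885) = oil * conv * (888/885)
= 640.27 * 0.9512 * 888 / 885
= 611.0893 g
Y = m_FAME / oil * 100 = conv * (888/885) * 100
= 0.9512 * 888 / 885 * 100
= 95.44%

95.44%


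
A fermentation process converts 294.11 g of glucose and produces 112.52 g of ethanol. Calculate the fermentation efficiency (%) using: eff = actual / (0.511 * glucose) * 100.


Fermentation efficiency = (actual / (0.511 * glucose)) * 100
= (112.52 / (0.511 * 294.11)) * 100
= 74.8685%

74.8685%


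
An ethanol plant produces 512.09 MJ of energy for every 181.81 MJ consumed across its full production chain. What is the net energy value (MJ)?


NEV = E_out - E_in
= 512.09 - 181.81
= 330.2800 MJ

330.2800 MJ


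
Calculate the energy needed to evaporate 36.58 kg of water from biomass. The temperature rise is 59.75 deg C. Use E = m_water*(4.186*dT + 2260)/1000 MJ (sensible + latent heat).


E = m_water * (4.186 * dT + 2260) / 1000
= 36.58 * (4.186 * 59.75 + 2260) / 1000
= 91.8200 MJ

91.8200 MJ


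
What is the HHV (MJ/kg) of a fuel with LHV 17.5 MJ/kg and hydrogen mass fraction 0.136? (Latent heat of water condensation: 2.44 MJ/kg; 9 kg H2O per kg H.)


HHV = LHV + H_frac * 9 * 2.44
= 17.5 + 0.136 * 9 * 2.44
= 20.4866 MJ/kg

20.4866 MJ/kg


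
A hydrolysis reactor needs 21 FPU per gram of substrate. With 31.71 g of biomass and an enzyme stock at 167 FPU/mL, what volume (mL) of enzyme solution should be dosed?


V = dosage * m_sub / activity
V = 21 * 31.71 / 167
V = 3.9875 mL

3.9875 mL


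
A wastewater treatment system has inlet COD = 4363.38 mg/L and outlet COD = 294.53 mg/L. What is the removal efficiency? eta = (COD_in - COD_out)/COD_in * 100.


eta = (COD_in - COD_out) / COD_in * 100
= (4363.38 - 294.53) / 4363.38 * 100
= 93.2500%

93.2500%


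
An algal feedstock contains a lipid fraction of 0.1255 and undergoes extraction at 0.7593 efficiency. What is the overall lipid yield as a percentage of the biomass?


Y = lipid_content * extraction_eff * 100
= 0.1255 * 0.7593 * 100
= 9.5292%

9.5292%


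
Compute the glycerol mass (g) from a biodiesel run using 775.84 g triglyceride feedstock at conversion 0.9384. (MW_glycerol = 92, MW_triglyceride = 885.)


glycerol = oil * conv * (92/885)
= 775.84 * 0.9384 * 92 / 885
= 75.6841 g

75.6841 g


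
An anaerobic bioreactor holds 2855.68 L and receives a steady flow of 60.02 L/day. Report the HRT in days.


HRT = V / Q
= 2855.68 / 60.02
= 47.5788 days

47.5788 days


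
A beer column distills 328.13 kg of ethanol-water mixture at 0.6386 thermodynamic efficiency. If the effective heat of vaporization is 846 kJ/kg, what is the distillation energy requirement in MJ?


E = m * 846 / (eta * 1000)
= 328.13 * 846 / (0.6386 * 1000)
= 434.6977 MJ

434.6977 MJ


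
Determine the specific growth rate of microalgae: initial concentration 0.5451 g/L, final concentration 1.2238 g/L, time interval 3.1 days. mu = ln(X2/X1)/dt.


mu = ln(X2/X1) / dt
= ln(1.2238/0.5451) / 3.1
= 0.2609 per day

0.2609 per day


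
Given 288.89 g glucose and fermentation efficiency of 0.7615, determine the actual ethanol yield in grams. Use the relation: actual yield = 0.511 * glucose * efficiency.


Actual ethanol: m = 0.511 * 288.89 * 0.7615
m = 112.4148 g

112.4148 g


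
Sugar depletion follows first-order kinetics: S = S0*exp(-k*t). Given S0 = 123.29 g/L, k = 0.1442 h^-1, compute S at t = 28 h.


S = S0 * exp(-k * t)
S = 123.29 * exp(-0.1442 * 28)
S = 2.1748 g/L

2.1748 g/L


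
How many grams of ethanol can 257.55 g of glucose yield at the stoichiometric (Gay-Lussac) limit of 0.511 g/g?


Theoretical ethanol yield: m_EtOH = 0.511 * m_glucose
m_EtOH = 0.511 * 257.55 = 131.6081 g

131.6081 g


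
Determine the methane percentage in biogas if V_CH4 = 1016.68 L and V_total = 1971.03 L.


CH4% = V_CH4 / V_total * 100
= 1016.68 / 1971.03 * 100
= 51.5812%

51.5812%


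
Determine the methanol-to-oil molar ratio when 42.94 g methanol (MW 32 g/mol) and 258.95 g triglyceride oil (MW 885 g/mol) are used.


Molar ratio = n_MeOH / n_oil = (MeOH/32) / (oil/885) = (MeOH * 885) / (32 * oil)
= (42.94 * 885) / (32 * 258.95)
= 4.5861

4.5861


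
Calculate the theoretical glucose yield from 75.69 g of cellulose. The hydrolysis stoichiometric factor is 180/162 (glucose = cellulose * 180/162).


glucose = cellulose * 180/162
= 75.69 * 180/162
= 84.1000 g

84.1000 g


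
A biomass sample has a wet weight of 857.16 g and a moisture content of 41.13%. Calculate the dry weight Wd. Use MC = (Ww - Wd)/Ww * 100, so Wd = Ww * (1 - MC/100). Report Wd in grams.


Wd = Ww * (1 - MC/100)
= 857.16 * (1 - 41.13/100)
= 504.6101 g

504.6101 g


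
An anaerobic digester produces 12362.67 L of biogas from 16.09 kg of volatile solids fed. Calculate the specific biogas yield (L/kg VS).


Y = V / VS
= 12362.67 / 16.09
= 768.3449 L/kg VS

768.3449 L/kg VS


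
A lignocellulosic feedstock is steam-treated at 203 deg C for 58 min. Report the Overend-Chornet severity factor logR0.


logR0 = log10(t * exp((T - 100) / 14.75))
= log10(58 * exp((203 - 100) / 14.75))
= 4.7961

4.7961


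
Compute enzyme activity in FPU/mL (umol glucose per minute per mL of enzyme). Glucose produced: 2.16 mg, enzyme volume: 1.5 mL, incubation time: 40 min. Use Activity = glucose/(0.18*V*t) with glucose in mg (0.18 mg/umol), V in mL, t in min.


Activity = glucose_mg / (0.18 mg/umol * V_mL * t_min)
= 2.16 / (0.18 * 1.5 * 40)
= 0.2000 FPU/mL

0.2000 FPU/mL


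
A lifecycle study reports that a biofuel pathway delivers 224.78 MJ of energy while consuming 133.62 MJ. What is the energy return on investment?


EROI = E_out / E_in
= 224.78 / 133.62
= 1.6822

1.6822


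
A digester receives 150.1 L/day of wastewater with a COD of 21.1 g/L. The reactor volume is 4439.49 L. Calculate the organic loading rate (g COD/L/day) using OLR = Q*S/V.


OLR = Q * S / V
= 150.1 * 21.1 / 4439.49
= 0.7134 g/L/day

0.7134 g/L/day


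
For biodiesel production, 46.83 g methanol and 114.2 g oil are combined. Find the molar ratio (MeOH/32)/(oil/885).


Molar ratio = n_MeOH / n_oil = (MeOH/32) / (oil/885) = (MeOH * 885) / (32 * oil)
= (46.83 * 885) / (32 * 114.2)
= 11.3410

11.3410


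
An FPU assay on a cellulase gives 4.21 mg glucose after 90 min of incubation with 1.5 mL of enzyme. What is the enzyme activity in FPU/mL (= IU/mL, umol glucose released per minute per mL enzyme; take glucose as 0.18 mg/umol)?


Activity = glucose_mg / (0.18 mg/umol * V_mL * t_min)
= 4.21 / (0.18 * 1.5 * 90)
= 0.1733 FPU/mL

0.1733 FPU/mL


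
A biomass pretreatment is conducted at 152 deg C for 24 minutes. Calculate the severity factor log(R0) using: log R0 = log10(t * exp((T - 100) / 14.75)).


logR0 = log10(t * exp((T - 100) / 14.75))
= log10(24 * exp((152 - 100) / 14.75))
= 2.9113

2.9113


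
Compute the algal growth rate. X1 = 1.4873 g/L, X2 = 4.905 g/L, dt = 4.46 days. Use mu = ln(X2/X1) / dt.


mu = ln(X2/X1) / dt
= ln(4.905/1.4873) / 4.46
= 0.2676 per day

0.2676 per day


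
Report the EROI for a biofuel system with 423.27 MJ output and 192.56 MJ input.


EROI = E_out / E_in
= 423.27 / 192.56
= 2.1981

2.1981


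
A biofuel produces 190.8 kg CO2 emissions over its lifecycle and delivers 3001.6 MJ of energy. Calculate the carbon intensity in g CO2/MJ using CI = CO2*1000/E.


CI = CO2 * 1000 / E
= 190.8 * 1000 / 3001.6
= 63.5661 g CO2/MJ

63.5661 g CO2/MJ


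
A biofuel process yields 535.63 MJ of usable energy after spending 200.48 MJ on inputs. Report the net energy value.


NEV = E_out - E_in
= 535.63 - 200.48
= 335.1500 MJ

335.1500 MJ


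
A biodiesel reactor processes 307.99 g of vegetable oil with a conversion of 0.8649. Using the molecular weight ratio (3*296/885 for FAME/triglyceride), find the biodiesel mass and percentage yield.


m_FAME = oil * conv * (3 * 296 / 885) = oil * conv * (888/885)
= 307.99 * 0.8649 * 888 / 885
= 267.2835 g
Y = m_FAME / oil * 100 = conv * (888/885) * 100
= 0.8649 * 888 / 885 * 100
= 86.78%

267.2835 g FAME; Y = 86.78%


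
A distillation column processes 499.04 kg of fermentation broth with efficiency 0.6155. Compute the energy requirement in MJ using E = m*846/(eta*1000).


E = m * 846 / (eta * 1000)
= 499.04 * 846 / (0.6155 * 1000)
= 685.9266 MJ

685.9266 MJ


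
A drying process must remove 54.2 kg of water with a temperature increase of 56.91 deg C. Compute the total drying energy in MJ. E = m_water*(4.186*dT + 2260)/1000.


E = m_water * (4.186 * dT + 2260) / 1000
= 54.2 * (4.186 * 56.91 + 2260) / 1000
= 135.4038 MJ

135.4038 MJ


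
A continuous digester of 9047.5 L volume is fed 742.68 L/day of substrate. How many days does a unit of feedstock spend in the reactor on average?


HRT = V / Q
= 9047.5 / 742.68
= 12.1822 days

12.1822 days


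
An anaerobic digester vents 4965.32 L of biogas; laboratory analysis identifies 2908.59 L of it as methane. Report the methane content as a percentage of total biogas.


CH4% = V_CH4 / V_total * 100
= 2908.59 / 4965.32 * 100
= 58.5781%

58.5781%


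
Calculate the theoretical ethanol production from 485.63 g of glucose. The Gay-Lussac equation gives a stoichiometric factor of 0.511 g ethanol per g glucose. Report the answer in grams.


Theoretical ethanol yield: m_EtOH = 0.511 * m_glucose
m_EtOH = 0.511 * 485.63 = 248.1569 g

248.1569 g


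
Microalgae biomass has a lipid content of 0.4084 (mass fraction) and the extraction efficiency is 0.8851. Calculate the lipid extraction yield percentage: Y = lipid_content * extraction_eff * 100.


Y = lipid_content * extraction_eff * 100
= 0.4084 * 0.8851 * 100
= 36.1475%

36.1475%


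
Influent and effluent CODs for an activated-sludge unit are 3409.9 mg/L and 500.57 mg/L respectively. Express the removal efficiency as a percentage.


eta = (COD_in - COD_out) / COD_in * 100
= (3409.9 - 500.57) / 3409.9 * 100
= 85.3201%

85.3201%


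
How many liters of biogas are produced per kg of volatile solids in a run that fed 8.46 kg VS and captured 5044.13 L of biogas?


Y = V / VS
= 5044.13 / 8.46
= 596.2329 L/kg VS

596.2329 L/kg VS


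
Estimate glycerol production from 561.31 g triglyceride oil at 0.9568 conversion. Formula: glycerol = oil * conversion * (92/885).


glycerol = oil * conv * (92/885)
= 561.31 * 0.9568 * 92 / 885
= 55.8301 g

55.8301 g


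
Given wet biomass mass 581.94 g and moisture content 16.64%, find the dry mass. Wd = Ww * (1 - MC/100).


Wd = Ww * (1 - MC/100)
= 581.94 * (1 - 16.64/100)
= 485.1052 g

485.1052 g


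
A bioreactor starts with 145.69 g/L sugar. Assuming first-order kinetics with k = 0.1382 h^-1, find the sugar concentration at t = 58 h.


S = S0 * exp(-k * t)
S = 145.69 * exp(-0.1382 * 58)
S = 0.0481 g/L

0.0481 g/L


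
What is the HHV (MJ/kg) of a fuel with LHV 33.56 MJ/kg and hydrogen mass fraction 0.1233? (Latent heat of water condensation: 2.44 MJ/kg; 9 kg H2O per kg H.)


HHV = LHV + H_frac * 9 * 2.44
= 33.56 + 0.1233 * 9 * 2.44
= 36.2677 MJ/kg

36.2677 MJ/kg


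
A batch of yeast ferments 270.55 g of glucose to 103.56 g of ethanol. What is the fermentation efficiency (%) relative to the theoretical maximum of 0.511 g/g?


Fermentation efficiency = (actual / (0.511 * glucose)) * 100
= (103.56 / (0.511 * 270.55)) * 100
= 74.9072%

74.9072%


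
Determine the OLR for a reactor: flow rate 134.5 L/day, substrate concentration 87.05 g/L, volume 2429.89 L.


OLR = Q * S / V
= 134.5 * 87.05 / 2429.89
= 4.8184 g/L/day

4.8184 g/L/day


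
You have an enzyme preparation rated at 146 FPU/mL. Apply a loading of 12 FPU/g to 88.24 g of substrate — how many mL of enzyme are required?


V = dosage * m_sub / activity
V = 12 * 88.24 / 146
V = 7.2526 mL

7.2526 mL


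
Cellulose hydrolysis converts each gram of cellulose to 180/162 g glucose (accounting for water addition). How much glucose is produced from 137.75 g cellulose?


glucose = cellulose * 180/162
= 137.75 * 180/162
= 153.0556 g

153.0556 g


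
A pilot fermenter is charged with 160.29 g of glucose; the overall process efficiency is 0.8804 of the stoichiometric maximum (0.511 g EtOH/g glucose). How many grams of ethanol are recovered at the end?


Actual ethanol: m = 0.511 * 160.29 * 0.8804
m = 72.1120 g

72.1120 g


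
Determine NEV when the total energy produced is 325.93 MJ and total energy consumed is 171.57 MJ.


NEV = E_out - E_in
= 325.93 - 171.57
= 154.3600 MJ

154.3600 MJ


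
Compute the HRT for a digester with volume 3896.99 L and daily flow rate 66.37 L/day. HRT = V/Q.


HRT = V / Q
= 3896.99 / 66.37
= 58.7161 days

58.7161 days


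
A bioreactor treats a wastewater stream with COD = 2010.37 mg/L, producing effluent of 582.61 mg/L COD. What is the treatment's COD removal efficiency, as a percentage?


eta = (COD_in - COD_out) / COD_in * 100
= (2010.37 - 582.61) / 2010.37 * 100
= 71.0198%

71.0198%


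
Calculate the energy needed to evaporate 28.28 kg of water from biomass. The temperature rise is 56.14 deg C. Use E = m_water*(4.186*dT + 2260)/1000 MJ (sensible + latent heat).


E = m_water * (4.186 * dT + 2260) / 1000
= 28.28 * (4.186 * 56.14 + 2260) / 1000
= 70.5587 MJ

70.5587 MJ


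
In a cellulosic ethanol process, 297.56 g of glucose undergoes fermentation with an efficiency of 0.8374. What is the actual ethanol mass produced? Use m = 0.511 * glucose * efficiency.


Actual ethanol: m = 0.511 * 297.56 * 0.8374
m = 127.3293 g

127.3293 g


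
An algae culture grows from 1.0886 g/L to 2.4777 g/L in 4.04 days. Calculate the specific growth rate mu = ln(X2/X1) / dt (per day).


mu = ln(X2/X1) / dt
= ln(2.4777/1.0886) / 4.04
= 0.2036 per day

0.2036 per day
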